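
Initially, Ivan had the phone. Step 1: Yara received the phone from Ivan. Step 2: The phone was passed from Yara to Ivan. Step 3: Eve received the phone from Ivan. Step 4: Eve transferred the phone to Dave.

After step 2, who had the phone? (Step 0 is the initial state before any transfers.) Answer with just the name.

Answer: Ivan

Derivation:
Tracking the phone holder through step 2:
After step 0 (start): Ivan
After step 1: Yara
After step 2: Ivan

At step 2, the holder is Ivan.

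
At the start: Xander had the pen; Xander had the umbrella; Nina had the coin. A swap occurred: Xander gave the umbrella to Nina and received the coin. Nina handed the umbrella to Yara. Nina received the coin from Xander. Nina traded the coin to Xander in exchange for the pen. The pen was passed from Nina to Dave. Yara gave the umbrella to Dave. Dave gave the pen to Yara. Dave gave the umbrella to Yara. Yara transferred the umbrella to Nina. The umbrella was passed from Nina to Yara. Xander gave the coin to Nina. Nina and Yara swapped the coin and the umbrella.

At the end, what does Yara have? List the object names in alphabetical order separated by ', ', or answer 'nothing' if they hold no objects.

Tracking all object holders:
Start: pen:Xander, umbrella:Xander, coin:Nina
Event 1 (swap umbrella<->coin: now umbrella:Nina, coin:Xander). State: pen:Xander, umbrella:Nina, coin:Xander
Event 2 (give umbrella: Nina -> Yara). State: pen:Xander, umbrella:Yara, coin:Xander
Event 3 (give coin: Xander -> Nina). State: pen:Xander, umbrella:Yara, coin:Nina
Event 4 (swap coin<->pen: now coin:Xander, pen:Nina). State: pen:Nina, umbrella:Yara, coin:Xander
Event 5 (give pen: Nina -> Dave). State: pen:Dave, umbrella:Yara, coin:Xander
Event 6 (give umbrella: Yara -> Dave). State: pen:Dave, umbrella:Dave, coin:Xander
Event 7 (give pen: Dave -> Yara). State: pen:Yara, umbrella:Dave, coin:Xander
Event 8 (give umbrella: Dave -> Yara). State: pen:Yara, umbrella:Yara, coin:Xander
Event 9 (give umbrella: Yara -> Nina). State: pen:Yara, umbrella:Nina, coin:Xander
Event 10 (give umbrella: Nina -> Yara). State: pen:Yara, umbrella:Yara, coin:Xander
Event 11 (give coin: Xander -> Nina). State: pen:Yara, umbrella:Yara, coin:Nina
Event 12 (swap coin<->umbrella: now coin:Yara, umbrella:Nina). State: pen:Yara, umbrella:Nina, coin:Yara

Final state: pen:Yara, umbrella:Nina, coin:Yara
Yara holds: coin, pen.

Answer: coin, pen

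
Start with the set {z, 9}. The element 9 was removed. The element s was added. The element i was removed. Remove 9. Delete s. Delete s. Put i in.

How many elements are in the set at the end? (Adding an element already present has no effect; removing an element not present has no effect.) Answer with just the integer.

Answer: 2

Derivation:
Tracking the set through each operation:
Start: {9, z}
Event 1 (remove 9): removed. Set: {z}
Event 2 (add s): added. Set: {s, z}
Event 3 (remove i): not present, no change. Set: {s, z}
Event 4 (remove 9): not present, no change. Set: {s, z}
Event 5 (remove s): removed. Set: {z}
Event 6 (remove s): not present, no change. Set: {z}
Event 7 (add i): added. Set: {i, z}

Final set: {i, z} (size 2)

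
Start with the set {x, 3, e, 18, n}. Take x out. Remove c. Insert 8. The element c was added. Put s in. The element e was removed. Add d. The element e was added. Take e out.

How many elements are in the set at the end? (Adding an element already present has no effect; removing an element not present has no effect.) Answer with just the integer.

Answer: 7

Derivation:
Tracking the set through each operation:
Start: {18, 3, e, n, x}
Event 1 (remove x): removed. Set: {18, 3, e, n}
Event 2 (remove c): not present, no change. Set: {18, 3, e, n}
Event 3 (add 8): added. Set: {18, 3, 8, e, n}
Event 4 (add c): added. Set: {18, 3, 8, c, e, n}
Event 5 (add s): added. Set: {18, 3, 8, c, e, n, s}
Event 6 (remove e): removed. Set: {18, 3, 8, c, n, s}
Event 7 (add d): added. Set: {18, 3, 8, c, d, n, s}
Event 8 (add e): added. Set: {18, 3, 8, c, d, e, n, s}
Event 9 (remove e): removed. Set: {18, 3, 8, c, d, n, s}

Final set: {18, 3, 8, c, d, n, s} (size 7)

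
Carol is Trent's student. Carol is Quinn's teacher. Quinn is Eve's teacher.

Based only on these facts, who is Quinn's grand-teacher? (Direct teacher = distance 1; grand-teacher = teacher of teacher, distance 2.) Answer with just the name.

Answer: Trent

Derivation:
Reconstructing the teacher chain from the given facts:
  Trent -> Carol -> Quinn -> Eve
(each arrow means 'teacher of the next')
Positions in the chain (0 = top):
  position of Trent: 0
  position of Carol: 1
  position of Quinn: 2
  position of Eve: 3

Quinn is at position 2; the grand-teacher is 2 steps up the chain, i.e. position 0: Trent.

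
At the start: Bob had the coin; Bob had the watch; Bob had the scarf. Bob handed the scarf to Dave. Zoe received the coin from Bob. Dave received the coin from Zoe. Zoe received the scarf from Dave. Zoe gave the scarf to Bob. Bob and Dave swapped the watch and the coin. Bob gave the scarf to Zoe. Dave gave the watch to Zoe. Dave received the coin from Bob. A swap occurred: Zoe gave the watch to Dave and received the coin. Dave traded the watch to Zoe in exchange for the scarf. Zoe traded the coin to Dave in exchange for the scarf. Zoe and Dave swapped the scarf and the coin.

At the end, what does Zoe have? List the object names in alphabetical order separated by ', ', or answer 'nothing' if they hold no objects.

Tracking all object holders:
Start: coin:Bob, watch:Bob, scarf:Bob
Event 1 (give scarf: Bob -> Dave). State: coin:Bob, watch:Bob, scarf:Dave
Event 2 (give coin: Bob -> Zoe). State: coin:Zoe, watch:Bob, scarf:Dave
Event 3 (give coin: Zoe -> Dave). State: coin:Dave, watch:Bob, scarf:Dave
Event 4 (give scarf: Dave -> Zoe). State: coin:Dave, watch:Bob, scarf:Zoe
Event 5 (give scarf: Zoe -> Bob). State: coin:Dave, watch:Bob, scarf:Bob
Event 6 (swap watch<->coin: now watch:Dave, coin:Bob). State: coin:Bob, watch:Dave, scarf:Bob
Event 7 (give scarf: Bob -> Zoe). State: coin:Bob, watch:Dave, scarf:Zoe
Event 8 (give watch: Dave -> Zoe). State: coin:Bob, watch:Zoe, scarf:Zoe
Event 9 (give coin: Bob -> Dave). State: coin:Dave, watch:Zoe, scarf:Zoe
Event 10 (swap watch<->coin: now watch:Dave, coin:Zoe). State: coin:Zoe, watch:Dave, scarf:Zoe
Event 11 (swap watch<->scarf: now watch:Zoe, scarf:Dave). State: coin:Zoe, watch:Zoe, scarf:Dave
Event 12 (swap coin<->scarf: now coin:Dave, scarf:Zoe). State: coin:Dave, watch:Zoe, scarf:Zoe
Event 13 (swap scarf<->coin: now scarf:Dave, coin:Zoe). State: coin:Zoe, watch:Zoe, scarf:Dave

Final state: coin:Zoe, watch:Zoe, scarf:Dave
Zoe holds: coin, watch.

Answer: coin, watch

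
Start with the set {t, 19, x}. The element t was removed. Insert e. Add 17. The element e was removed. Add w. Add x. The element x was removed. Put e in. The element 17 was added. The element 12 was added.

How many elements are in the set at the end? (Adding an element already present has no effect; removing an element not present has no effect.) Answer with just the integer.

Tracking the set through each operation:
Start: {19, t, x}
Event 1 (remove t): removed. Set: {19, x}
Event 2 (add e): added. Set: {19, e, x}
Event 3 (add 17): added. Set: {17, 19, e, x}
Event 4 (remove e): removed. Set: {17, 19, x}
Event 5 (add w): added. Set: {17, 19, w, x}
Event 6 (add x): already present, no change. Set: {17, 19, w, x}
Event 7 (remove x): removed. Set: {17, 19, w}
Event 8 (add e): added. Set: {17, 19, e, w}
Event 9 (add 17): already present, no change. Set: {17, 19, e, w}
Event 10 (add 12): added. Set: {12, 17, 19, e, w}

Final set: {12, 17, 19, e, w} (size 5)

Answer: 5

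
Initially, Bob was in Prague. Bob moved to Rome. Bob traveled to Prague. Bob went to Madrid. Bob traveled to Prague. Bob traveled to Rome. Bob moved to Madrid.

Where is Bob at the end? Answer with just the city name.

Tracking Bob's location:
Start: Bob is in Prague.
After move 1: Prague -> Rome. Bob is in Rome.
After move 2: Rome -> Prague. Bob is in Prague.
After move 3: Prague -> Madrid. Bob is in Madrid.
After move 4: Madrid -> Prague. Bob is in Prague.
After move 5: Prague -> Rome. Bob is in Rome.
After move 6: Rome -> Madrid. Bob is in Madrid.

Answer: Madrid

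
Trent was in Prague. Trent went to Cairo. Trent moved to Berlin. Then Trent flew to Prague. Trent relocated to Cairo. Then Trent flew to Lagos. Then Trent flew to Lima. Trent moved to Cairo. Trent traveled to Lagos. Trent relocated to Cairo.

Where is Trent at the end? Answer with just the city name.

Tracking Trent's location:
Start: Trent is in Prague.
After move 1: Prague -> Cairo. Trent is in Cairo.
After move 2: Cairo -> Berlin. Trent is in Berlin.
After move 3: Berlin -> Prague. Trent is in Prague.
After move 4: Prague -> Cairo. Trent is in Cairo.
After move 5: Cairo -> Lagos. Trent is in Lagos.
After move 6: Lagos -> Lima. Trent is in Lima.
After move 7: Lima -> Cairo. Trent is in Cairo.
After move 8: Cairo -> Lagos. Trent is in Lagos.
After move 9: Lagos -> Cairo. Trent is in Cairo.

Answer: Cairo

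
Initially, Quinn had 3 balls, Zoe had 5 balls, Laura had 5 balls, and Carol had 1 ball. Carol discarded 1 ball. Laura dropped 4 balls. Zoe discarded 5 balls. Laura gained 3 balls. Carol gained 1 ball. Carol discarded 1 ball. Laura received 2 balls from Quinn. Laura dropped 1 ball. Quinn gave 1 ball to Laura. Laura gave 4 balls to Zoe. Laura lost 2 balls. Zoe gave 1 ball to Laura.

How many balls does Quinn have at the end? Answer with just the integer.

Answer: 0

Derivation:
Tracking counts step by step:
Start: Quinn=3, Zoe=5, Laura=5, Carol=1
Event 1 (Carol -1): Carol: 1 -> 0. State: Quinn=3, Zoe=5, Laura=5, Carol=0
Event 2 (Laura -4): Laura: 5 -> 1. State: Quinn=3, Zoe=5, Laura=1, Carol=0
Event 3 (Zoe -5): Zoe: 5 -> 0. State: Quinn=3, Zoe=0, Laura=1, Carol=0
Event 4 (Laura +3): Laura: 1 -> 4. State: Quinn=3, Zoe=0, Laura=4, Carol=0
Event 5 (Carol +1): Carol: 0 -> 1. State: Quinn=3, Zoe=0, Laura=4, Carol=1
Event 6 (Carol -1): Carol: 1 -> 0. State: Quinn=3, Zoe=0, Laura=4, Carol=0
Event 7 (Quinn -> Laura, 2): Quinn: 3 -> 1, Laura: 4 -> 6. State: Quinn=1, Zoe=0, Laura=6, Carol=0
Event 8 (Laura -1): Laura: 6 -> 5. State: Quinn=1, Zoe=0, Laura=5, Carol=0
Event 9 (Quinn -> Laura, 1): Quinn: 1 -> 0, Laura: 5 -> 6. State: Quinn=0, Zoe=0, Laura=6, Carol=0
Event 10 (Laura -> Zoe, 4): Laura: 6 -> 2, Zoe: 0 -> 4. State: Quinn=0, Zoe=4, Laura=2, Carol=0
Event 11 (Laura -2): Laura: 2 -> 0. State: Quinn=0, Zoe=4, Laura=0, Carol=0
Event 12 (Zoe -> Laura, 1): Zoe: 4 -> 3, Laura: 0 -> 1. State: Quinn=0, Zoe=3, Laura=1, Carol=0

Quinn's final count: 0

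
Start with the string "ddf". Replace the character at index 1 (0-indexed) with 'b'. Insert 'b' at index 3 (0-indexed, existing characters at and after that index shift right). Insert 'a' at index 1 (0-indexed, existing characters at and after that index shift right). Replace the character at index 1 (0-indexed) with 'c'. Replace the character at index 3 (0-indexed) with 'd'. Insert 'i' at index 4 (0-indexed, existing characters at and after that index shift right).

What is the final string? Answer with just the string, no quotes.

Applying each edit step by step:
Start: "ddf"
Op 1 (replace idx 1: 'd' -> 'b'): "ddf" -> "dbf"
Op 2 (insert 'b' at idx 3): "dbf" -> "dbfb"
Op 3 (insert 'a' at idx 1): "dbfb" -> "dabfb"
Op 4 (replace idx 1: 'a' -> 'c'): "dabfb" -> "dcbfb"
Op 5 (replace idx 3: 'f' -> 'd'): "dcbfb" -> "dcbdb"
Op 6 (insert 'i' at idx 4): "dcbdb" -> "dcbdib"

Answer: dcbdib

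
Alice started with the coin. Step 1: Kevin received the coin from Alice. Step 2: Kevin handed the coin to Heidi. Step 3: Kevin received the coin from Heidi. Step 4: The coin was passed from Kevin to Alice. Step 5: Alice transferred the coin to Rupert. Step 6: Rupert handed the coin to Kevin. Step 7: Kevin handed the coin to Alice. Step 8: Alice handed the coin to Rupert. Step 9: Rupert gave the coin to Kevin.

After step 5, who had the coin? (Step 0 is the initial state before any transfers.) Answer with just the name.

Tracking the coin holder through step 5:
After step 0 (start): Alice
After step 1: Kevin
After step 2: Heidi
After step 3: Kevin
After step 4: Alice
After step 5: Rupert

At step 5, the holder is Rupert.

Answer: Rupert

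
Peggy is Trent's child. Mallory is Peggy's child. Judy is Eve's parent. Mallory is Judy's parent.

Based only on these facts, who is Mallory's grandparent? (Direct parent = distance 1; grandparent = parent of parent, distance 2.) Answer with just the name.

Answer: Trent

Derivation:
Reconstructing the parent chain from the given facts:
  Trent -> Peggy -> Mallory -> Judy -> Eve
(each arrow means 'parent of the next')
Positions in the chain (0 = top):
  position of Trent: 0
  position of Peggy: 1
  position of Mallory: 2
  position of Judy: 3
  position of Eve: 4

Mallory is at position 2; the grandparent is 2 steps up the chain, i.e. position 0: Trent.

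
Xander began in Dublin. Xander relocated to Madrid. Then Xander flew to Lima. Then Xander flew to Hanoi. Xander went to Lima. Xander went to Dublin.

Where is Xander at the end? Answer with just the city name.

Tracking Xander's location:
Start: Xander is in Dublin.
After move 1: Dublin -> Madrid. Xander is in Madrid.
After move 2: Madrid -> Lima. Xander is in Lima.
After move 3: Lima -> Hanoi. Xander is in Hanoi.
After move 4: Hanoi -> Lima. Xander is in Lima.
After move 5: Lima -> Dublin. Xander is in Dublin.

Answer: Dublin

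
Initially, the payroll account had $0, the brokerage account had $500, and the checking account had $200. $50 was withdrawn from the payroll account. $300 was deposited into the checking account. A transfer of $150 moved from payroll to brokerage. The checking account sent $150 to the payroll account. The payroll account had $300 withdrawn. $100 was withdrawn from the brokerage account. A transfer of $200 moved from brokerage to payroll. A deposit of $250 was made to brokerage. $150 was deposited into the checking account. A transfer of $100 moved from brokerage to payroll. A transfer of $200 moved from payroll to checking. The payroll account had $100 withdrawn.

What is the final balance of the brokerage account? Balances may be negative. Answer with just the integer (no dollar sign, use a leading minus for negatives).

Tracking account balances step by step:
Start: payroll=0, brokerage=500, checking=200
Event 1 (withdraw 50 from payroll): payroll: 0 - 50 = -50. Balances: payroll=-50, brokerage=500, checking=200
Event 2 (deposit 300 to checking): checking: 200 + 300 = 500. Balances: payroll=-50, brokerage=500, checking=500
Event 3 (transfer 150 payroll -> brokerage): payroll: -50 - 150 = -200, brokerage: 500 + 150 = 650. Balances: payroll=-200, brokerage=650, checking=500
Event 4 (transfer 150 checking -> payroll): checking: 500 - 150 = 350, payroll: -200 + 150 = -50. Balances: payroll=-50, brokerage=650, checking=350
Event 5 (withdraw 300 from payroll): payroll: -50 - 300 = -350. Balances: payroll=-350, brokerage=650, checking=350
Event 6 (withdraw 100 from brokerage): brokerage: 650 - 100 = 550. Balances: payroll=-350, brokerage=550, checking=350
Event 7 (transfer 200 brokerage -> payroll): brokerage: 550 - 200 = 350, payroll: -350 + 200 = -150. Balances: payroll=-150, brokerage=350, checking=350
Event 8 (deposit 250 to brokerage): brokerage: 350 + 250 = 600. Balances: payroll=-150, brokerage=600, checking=350
Event 9 (deposit 150 to checking): checking: 350 + 150 = 500. Balances: payroll=-150, brokerage=600, checking=500
Event 10 (transfer 100 brokerage -> payroll): brokerage: 600 - 100 = 500, payroll: -150 + 100 = -50. Balances: payroll=-50, brokerage=500, checking=500
Event 11 (transfer 200 payroll -> checking): payroll: -50 - 200 = -250, checking: 500 + 200 = 700. Balances: payroll=-250, brokerage=500, checking=700
Event 12 (withdraw 100 from payroll): payroll: -250 - 100 = -350. Balances: payroll=-350, brokerage=500, checking=700

Final balance of brokerage: 500

Answer: 500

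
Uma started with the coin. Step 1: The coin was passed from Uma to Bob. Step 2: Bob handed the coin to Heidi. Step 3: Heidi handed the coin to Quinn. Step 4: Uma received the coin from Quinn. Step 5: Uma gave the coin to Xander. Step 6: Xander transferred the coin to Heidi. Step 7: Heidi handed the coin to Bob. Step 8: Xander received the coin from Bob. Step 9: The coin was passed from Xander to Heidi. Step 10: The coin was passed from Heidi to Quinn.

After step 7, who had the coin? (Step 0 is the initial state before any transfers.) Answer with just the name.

Tracking the coin holder through step 7:
After step 0 (start): Uma
After step 1: Bob
After step 2: Heidi
After step 3: Quinn
After step 4: Uma
After step 5: Xander
After step 6: Heidi
After step 7: Bob

At step 7, the holder is Bob.

Answer: Bob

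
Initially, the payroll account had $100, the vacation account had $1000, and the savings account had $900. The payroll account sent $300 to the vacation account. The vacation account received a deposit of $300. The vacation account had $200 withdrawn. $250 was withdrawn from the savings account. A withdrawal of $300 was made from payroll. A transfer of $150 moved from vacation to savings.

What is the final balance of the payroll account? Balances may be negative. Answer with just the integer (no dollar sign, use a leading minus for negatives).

Tracking account balances step by step:
Start: payroll=100, vacation=1000, savings=900
Event 1 (transfer 300 payroll -> vacation): payroll: 100 - 300 = -200, vacation: 1000 + 300 = 1300. Balances: payroll=-200, vacation=1300, savings=900
Event 2 (deposit 300 to vacation): vacation: 1300 + 300 = 1600. Balances: payroll=-200, vacation=1600, savings=900
Event 3 (withdraw 200 from vacation): vacation: 1600 - 200 = 1400. Balances: payroll=-200, vacation=1400, savings=900
Event 4 (withdraw 250 from savings): savings: 900 - 250 = 650. Balances: payroll=-200, vacation=1400, savings=650
Event 5 (withdraw 300 from payroll): payroll: -200 - 300 = -500. Balances: payroll=-500, vacation=1400, savings=650
Event 6 (transfer 150 vacation -> savings): vacation: 1400 - 150 = 1250, savings: 650 + 150 = 800. Balances: payroll=-500, vacation=1250, savings=800

Final balance of payroll: -500

Answer: -500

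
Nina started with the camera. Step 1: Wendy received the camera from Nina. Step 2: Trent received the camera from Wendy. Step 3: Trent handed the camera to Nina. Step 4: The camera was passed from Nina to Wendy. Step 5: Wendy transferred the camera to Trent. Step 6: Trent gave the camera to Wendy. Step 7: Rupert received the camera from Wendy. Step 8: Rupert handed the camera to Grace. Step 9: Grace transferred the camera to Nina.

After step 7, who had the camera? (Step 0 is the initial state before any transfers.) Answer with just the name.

Tracking the camera holder through step 7:
After step 0 (start): Nina
After step 1: Wendy
After step 2: Trent
After step 3: Nina
After step 4: Wendy
After step 5: Trent
After step 6: Wendy
After step 7: Rupert

At step 7, the holder is Rupert.

Answer: Rupert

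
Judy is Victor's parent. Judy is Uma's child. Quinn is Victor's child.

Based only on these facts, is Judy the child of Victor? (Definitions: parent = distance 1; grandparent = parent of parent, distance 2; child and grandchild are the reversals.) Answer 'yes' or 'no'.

Reconstructing the parent chain from the given facts:
  Uma -> Judy -> Victor -> Quinn
(each arrow means 'parent of the next')
Positions in the chain (0 = top):
  position of Uma: 0
  position of Judy: 1
  position of Victor: 2
  position of Quinn: 3

Judy is at position 1, Victor is at position 2; signed distance (j - i) = 1.
'child' requires j - i = -1. Actual distance is 1, so the relation does NOT hold.

Answer: no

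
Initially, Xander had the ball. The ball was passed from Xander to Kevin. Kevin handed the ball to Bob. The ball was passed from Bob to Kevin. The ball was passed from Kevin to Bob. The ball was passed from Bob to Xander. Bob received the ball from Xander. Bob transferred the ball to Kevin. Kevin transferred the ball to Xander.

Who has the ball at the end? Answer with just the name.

Answer: Xander

Derivation:
Tracking the ball through each event:
Start: Xander has the ball.
After event 1: Kevin has the ball.
After event 2: Bob has the ball.
After event 3: Kevin has the ball.
After event 4: Bob has the ball.
After event 5: Xander has the ball.
After event 6: Bob has the ball.
After event 7: Kevin has the ball.
After event 8: Xander has the ball.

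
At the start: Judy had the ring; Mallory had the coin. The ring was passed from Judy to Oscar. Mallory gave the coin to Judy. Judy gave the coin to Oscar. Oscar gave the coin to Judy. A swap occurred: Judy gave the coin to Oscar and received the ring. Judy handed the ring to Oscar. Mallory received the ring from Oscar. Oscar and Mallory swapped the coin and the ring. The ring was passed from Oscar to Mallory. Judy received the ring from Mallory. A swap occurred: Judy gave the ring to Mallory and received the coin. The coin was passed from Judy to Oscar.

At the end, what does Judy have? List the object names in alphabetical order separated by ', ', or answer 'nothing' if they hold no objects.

Tracking all object holders:
Start: ring:Judy, coin:Mallory
Event 1 (give ring: Judy -> Oscar). State: ring:Oscar, coin:Mallory
Event 2 (give coin: Mallory -> Judy). State: ring:Oscar, coin:Judy
Event 3 (give coin: Judy -> Oscar). State: ring:Oscar, coin:Oscar
Event 4 (give coin: Oscar -> Judy). State: ring:Oscar, coin:Judy
Event 5 (swap coin<->ring: now coin:Oscar, ring:Judy). State: ring:Judy, coin:Oscar
Event 6 (give ring: Judy -> Oscar). State: ring:Oscar, coin:Oscar
Event 7 (give ring: Oscar -> Mallory). State: ring:Mallory, coin:Oscar
Event 8 (swap coin<->ring: now coin:Mallory, ring:Oscar). State: ring:Oscar, coin:Mallory
Event 9 (give ring: Oscar -> Mallory). State: ring:Mallory, coin:Mallory
Event 10 (give ring: Mallory -> Judy). State: ring:Judy, coin:Mallory
Event 11 (swap ring<->coin: now ring:Mallory, coin:Judy). State: ring:Mallory, coin:Judy
Event 12 (give coin: Judy -> Oscar). State: ring:Mallory, coin:Oscar

Final state: ring:Mallory, coin:Oscar
Judy holds: (nothing).

Answer: nothing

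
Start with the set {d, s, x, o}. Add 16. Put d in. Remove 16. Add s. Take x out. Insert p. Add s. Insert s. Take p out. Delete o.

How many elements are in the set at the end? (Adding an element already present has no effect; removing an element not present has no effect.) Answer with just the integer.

Answer: 2

Derivation:
Tracking the set through each operation:
Start: {d, o, s, x}
Event 1 (add 16): added. Set: {16, d, o, s, x}
Event 2 (add d): already present, no change. Set: {16, d, o, s, x}
Event 3 (remove 16): removed. Set: {d, o, s, x}
Event 4 (add s): already present, no change. Set: {d, o, s, x}
Event 5 (remove x): removed. Set: {d, o, s}
Event 6 (add p): added. Set: {d, o, p, s}
Event 7 (add s): already present, no change. Set: {d, o, p, s}
Event 8 (add s): already present, no change. Set: {d, o, p, s}
Event 9 (remove p): removed. Set: {d, o, s}
Event 10 (remove o): removed. Set: {d, s}

Final set: {d, s} (size 2)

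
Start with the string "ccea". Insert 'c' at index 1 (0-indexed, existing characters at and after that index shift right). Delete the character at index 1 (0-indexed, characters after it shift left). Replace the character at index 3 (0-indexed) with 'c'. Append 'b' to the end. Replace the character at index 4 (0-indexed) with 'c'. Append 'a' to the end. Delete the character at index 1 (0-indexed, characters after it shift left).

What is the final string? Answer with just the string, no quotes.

Applying each edit step by step:
Start: "ccea"
Op 1 (insert 'c' at idx 1): "ccea" -> "cccea"
Op 2 (delete idx 1 = 'c'): "cccea" -> "ccea"
Op 3 (replace idx 3: 'a' -> 'c'): "ccea" -> "ccec"
Op 4 (append 'b'): "ccec" -> "ccecb"
Op 5 (replace idx 4: 'b' -> 'c'): "ccecb" -> "ccecc"
Op 6 (append 'a'): "ccecc" -> "ccecca"
Op 7 (delete idx 1 = 'c'): "ccecca" -> "cecca"

Answer: cecca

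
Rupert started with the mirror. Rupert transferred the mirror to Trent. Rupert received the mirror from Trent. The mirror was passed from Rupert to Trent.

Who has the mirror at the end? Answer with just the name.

Tracking the mirror through each event:
Start: Rupert has the mirror.
After event 1: Trent has the mirror.
After event 2: Rupert has the mirror.
After event 3: Trent has the mirror.

Answer: Trent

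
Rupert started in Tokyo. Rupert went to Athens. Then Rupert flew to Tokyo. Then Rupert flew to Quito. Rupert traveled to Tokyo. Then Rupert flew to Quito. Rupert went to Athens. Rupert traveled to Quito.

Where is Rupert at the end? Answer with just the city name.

Tracking Rupert's location:
Start: Rupert is in Tokyo.
After move 1: Tokyo -> Athens. Rupert is in Athens.
After move 2: Athens -> Tokyo. Rupert is in Tokyo.
After move 3: Tokyo -> Quito. Rupert is in Quito.
After move 4: Quito -> Tokyo. Rupert is in Tokyo.
After move 5: Tokyo -> Quito. Rupert is in Quito.
After move 6: Quito -> Athens. Rupert is in Athens.
After move 7: Athens -> Quito. Rupert is in Quito.

Answer: Quito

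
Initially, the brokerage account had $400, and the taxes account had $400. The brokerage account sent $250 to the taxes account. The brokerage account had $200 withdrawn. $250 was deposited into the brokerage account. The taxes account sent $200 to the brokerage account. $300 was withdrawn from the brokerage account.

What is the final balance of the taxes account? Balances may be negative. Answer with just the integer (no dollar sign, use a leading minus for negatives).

Answer: 450

Derivation:
Tracking account balances step by step:
Start: brokerage=400, taxes=400
Event 1 (transfer 250 brokerage -> taxes): brokerage: 400 - 250 = 150, taxes: 400 + 250 = 650. Balances: brokerage=150, taxes=650
Event 2 (withdraw 200 from brokerage): brokerage: 150 - 200 = -50. Balances: brokerage=-50, taxes=650
Event 3 (deposit 250 to brokerage): brokerage: -50 + 250 = 200. Balances: brokerage=200, taxes=650
Event 4 (transfer 200 taxes -> brokerage): taxes: 650 - 200 = 450, brokerage: 200 + 200 = 400. Balances: brokerage=400, taxes=450
Event 5 (withdraw 300 from brokerage): brokerage: 400 - 300 = 100. Balances: brokerage=100, taxes=450

Final balance of taxes: 450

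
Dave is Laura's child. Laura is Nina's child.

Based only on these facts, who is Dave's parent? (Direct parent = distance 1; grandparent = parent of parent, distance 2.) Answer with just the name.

Answer: Laura

Derivation:
Reconstructing the parent chain from the given facts:
  Nina -> Laura -> Dave
(each arrow means 'parent of the next')
Positions in the chain (0 = top):
  position of Nina: 0
  position of Laura: 1
  position of Dave: 2

Dave is at position 2; the parent is 1 step up the chain, i.e. position 1: Laura.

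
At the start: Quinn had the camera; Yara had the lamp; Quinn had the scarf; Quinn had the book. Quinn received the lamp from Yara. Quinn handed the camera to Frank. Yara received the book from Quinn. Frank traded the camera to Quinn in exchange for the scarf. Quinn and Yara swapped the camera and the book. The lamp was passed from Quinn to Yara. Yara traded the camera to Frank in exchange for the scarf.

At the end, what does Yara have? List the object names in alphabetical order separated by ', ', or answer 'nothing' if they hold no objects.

Answer: lamp, scarf

Derivation:
Tracking all object holders:
Start: camera:Quinn, lamp:Yara, scarf:Quinn, book:Quinn
Event 1 (give lamp: Yara -> Quinn). State: camera:Quinn, lamp:Quinn, scarf:Quinn, book:Quinn
Event 2 (give camera: Quinn -> Frank). State: camera:Frank, lamp:Quinn, scarf:Quinn, book:Quinn
Event 3 (give book: Quinn -> Yara). State: camera:Frank, lamp:Quinn, scarf:Quinn, book:Yara
Event 4 (swap camera<->scarf: now camera:Quinn, scarf:Frank). State: camera:Quinn, lamp:Quinn, scarf:Frank, book:Yara
Event 5 (swap camera<->book: now camera:Yara, book:Quinn). State: camera:Yara, lamp:Quinn, scarf:Frank, book:Quinn
Event 6 (give lamp: Quinn -> Yara). State: camera:Yara, lamp:Yara, scarf:Frank, book:Quinn
Event 7 (swap camera<->scarf: now camera:Frank, scarf:Yara). State: camera:Frank, lamp:Yara, scarf:Yara, book:Quinn

Final state: camera:Frank, lamp:Yara, scarf:Yara, book:Quinn
Yara holds: lamp, scarf.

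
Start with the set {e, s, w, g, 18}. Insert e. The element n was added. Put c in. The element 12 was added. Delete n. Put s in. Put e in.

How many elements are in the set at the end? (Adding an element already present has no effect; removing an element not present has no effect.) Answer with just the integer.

Answer: 7

Derivation:
Tracking the set through each operation:
Start: {18, e, g, s, w}
Event 1 (add e): already present, no change. Set: {18, e, g, s, w}
Event 2 (add n): added. Set: {18, e, g, n, s, w}
Event 3 (add c): added. Set: {18, c, e, g, n, s, w}
Event 4 (add 12): added. Set: {12, 18, c, e, g, n, s, w}
Event 5 (remove n): removed. Set: {12, 18, c, e, g, s, w}
Event 6 (add s): already present, no change. Set: {12, 18, c, e, g, s, w}
Event 7 (add e): already present, no change. Set: {12, 18, c, e, g, s, w}

Final set: {12, 18, c, e, g, s, w} (size 7)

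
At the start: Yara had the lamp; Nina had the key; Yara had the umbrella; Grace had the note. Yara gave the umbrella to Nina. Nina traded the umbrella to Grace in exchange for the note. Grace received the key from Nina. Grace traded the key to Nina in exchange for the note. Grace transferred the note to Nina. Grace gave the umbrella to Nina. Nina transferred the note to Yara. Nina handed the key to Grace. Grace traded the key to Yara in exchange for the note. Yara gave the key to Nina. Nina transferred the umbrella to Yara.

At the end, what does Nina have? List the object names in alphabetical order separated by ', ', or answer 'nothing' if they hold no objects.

Tracking all object holders:
Start: lamp:Yara, key:Nina, umbrella:Yara, note:Grace
Event 1 (give umbrella: Yara -> Nina). State: lamp:Yara, key:Nina, umbrella:Nina, note:Grace
Event 2 (swap umbrella<->note: now umbrella:Grace, note:Nina). State: lamp:Yara, key:Nina, umbrella:Grace, note:Nina
Event 3 (give key: Nina -> Grace). State: lamp:Yara, key:Grace, umbrella:Grace, note:Nina
Event 4 (swap key<->note: now key:Nina, note:Grace). State: lamp:Yara, key:Nina, umbrella:Grace, note:Grace
Event 5 (give note: Grace -> Nina). State: lamp:Yara, key:Nina, umbrella:Grace, note:Nina
Event 6 (give umbrella: Grace -> Nina). State: lamp:Yara, key:Nina, umbrella:Nina, note:Nina
Event 7 (give note: Nina -> Yara). State: lamp:Yara, key:Nina, umbrella:Nina, note:Yara
Event 8 (give key: Nina -> Grace). State: lamp:Yara, key:Grace, umbrella:Nina, note:Yara
Event 9 (swap key<->note: now key:Yara, note:Grace). State: lamp:Yara, key:Yara, umbrella:Nina, note:Grace
Event 10 (give key: Yara -> Nina). State: lamp:Yara, key:Nina, umbrella:Nina, note:Grace
Event 11 (give umbrella: Nina -> Yara). State: lamp:Yara, key:Nina, umbrella:Yara, note:Grace

Final state: lamp:Yara, key:Nina, umbrella:Yara, note:Grace
Nina holds: key.

Answer: key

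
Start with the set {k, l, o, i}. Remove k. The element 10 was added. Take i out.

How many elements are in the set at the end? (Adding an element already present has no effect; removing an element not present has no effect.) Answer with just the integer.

Answer: 3

Derivation:
Tracking the set through each operation:
Start: {i, k, l, o}
Event 1 (remove k): removed. Set: {i, l, o}
Event 2 (add 10): added. Set: {10, i, l, o}
Event 3 (remove i): removed. Set: {10, l, o}

Final set: {10, l, o} (size 3)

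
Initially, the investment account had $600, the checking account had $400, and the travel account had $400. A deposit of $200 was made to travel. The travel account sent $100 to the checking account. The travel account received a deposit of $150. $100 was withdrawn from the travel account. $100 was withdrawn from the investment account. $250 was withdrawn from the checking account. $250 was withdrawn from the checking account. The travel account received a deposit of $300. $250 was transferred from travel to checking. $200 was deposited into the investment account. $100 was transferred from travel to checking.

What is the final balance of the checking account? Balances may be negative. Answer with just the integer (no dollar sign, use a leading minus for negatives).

Tracking account balances step by step:
Start: investment=600, checking=400, travel=400
Event 1 (deposit 200 to travel): travel: 400 + 200 = 600. Balances: investment=600, checking=400, travel=600
Event 2 (transfer 100 travel -> checking): travel: 600 - 100 = 500, checking: 400 + 100 = 500. Balances: investment=600, checking=500, travel=500
Event 3 (deposit 150 to travel): travel: 500 + 150 = 650. Balances: investment=600, checking=500, travel=650
Event 4 (withdraw 100 from travel): travel: 650 - 100 = 550. Balances: investment=600, checking=500, travel=550
Event 5 (withdraw 100 from investment): investment: 600 - 100 = 500. Balances: investment=500, checking=500, travel=550
Event 6 (withdraw 250 from checking): checking: 500 - 250 = 250. Balances: investment=500, checking=250, travel=550
Event 7 (withdraw 250 from checking): checking: 250 - 250 = 0. Balances: investment=500, checking=0, travel=550
Event 8 (deposit 300 to travel): travel: 550 + 300 = 850. Balances: investment=500, checking=0, travel=850
Event 9 (transfer 250 travel -> checking): travel: 850 - 250 = 600, checking: 0 + 250 = 250. Balances: investment=500, checking=250, travel=600
Event 10 (deposit 200 to investment): investment: 500 + 200 = 700. Balances: investment=700, checking=250, travel=600
Event 11 (transfer 100 travel -> checking): travel: 600 - 100 = 500, checking: 250 + 100 = 350. Balances: investment=700, checking=350, travel=500

Final balance of checking: 350

Answer: 350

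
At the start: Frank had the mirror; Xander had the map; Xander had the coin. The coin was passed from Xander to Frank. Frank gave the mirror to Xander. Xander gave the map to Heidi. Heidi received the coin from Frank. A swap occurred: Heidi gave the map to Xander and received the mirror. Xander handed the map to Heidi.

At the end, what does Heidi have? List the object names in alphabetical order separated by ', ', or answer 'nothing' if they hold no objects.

Tracking all object holders:
Start: mirror:Frank, map:Xander, coin:Xander
Event 1 (give coin: Xander -> Frank). State: mirror:Frank, map:Xander, coin:Frank
Event 2 (give mirror: Frank -> Xander). State: mirror:Xander, map:Xander, coin:Frank
Event 3 (give map: Xander -> Heidi). State: mirror:Xander, map:Heidi, coin:Frank
Event 4 (give coin: Frank -> Heidi). State: mirror:Xander, map:Heidi, coin:Heidi
Event 5 (swap map<->mirror: now map:Xander, mirror:Heidi). State: mirror:Heidi, map:Xander, coin:Heidi
Event 6 (give map: Xander -> Heidi). State: mirror:Heidi, map:Heidi, coin:Heidi

Final state: mirror:Heidi, map:Heidi, coin:Heidi
Heidi holds: coin, map, mirror.

Answer: coin, map, mirror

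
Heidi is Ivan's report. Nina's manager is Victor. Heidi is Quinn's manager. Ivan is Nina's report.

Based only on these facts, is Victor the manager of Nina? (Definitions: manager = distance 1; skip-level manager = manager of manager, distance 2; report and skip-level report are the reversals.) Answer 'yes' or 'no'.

Answer: yes

Derivation:
Reconstructing the manager chain from the given facts:
  Victor -> Nina -> Ivan -> Heidi -> Quinn
(each arrow means 'manager of the next')
Positions in the chain (0 = top):
  position of Victor: 0
  position of Nina: 1
  position of Ivan: 2
  position of Heidi: 3
  position of Quinn: 4

Victor is at position 0, Nina is at position 1; signed distance (j - i) = 1.
'manager' requires j - i = 1. Actual distance is 1, so the relation HOLDS.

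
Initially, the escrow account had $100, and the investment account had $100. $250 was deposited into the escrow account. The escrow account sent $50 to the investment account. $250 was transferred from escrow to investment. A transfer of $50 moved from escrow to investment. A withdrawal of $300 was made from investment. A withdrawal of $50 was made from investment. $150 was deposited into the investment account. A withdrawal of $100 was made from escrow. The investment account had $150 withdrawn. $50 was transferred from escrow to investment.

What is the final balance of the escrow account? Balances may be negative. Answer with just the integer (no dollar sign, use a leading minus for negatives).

Tracking account balances step by step:
Start: escrow=100, investment=100
Event 1 (deposit 250 to escrow): escrow: 100 + 250 = 350. Balances: escrow=350, investment=100
Event 2 (transfer 50 escrow -> investment): escrow: 350 - 50 = 300, investment: 100 + 50 = 150. Balances: escrow=300, investment=150
Event 3 (transfer 250 escrow -> investment): escrow: 300 - 250 = 50, investment: 150 + 250 = 400. Balances: escrow=50, investment=400
Event 4 (transfer 50 escrow -> investment): escrow: 50 - 50 = 0, investment: 400 + 50 = 450. Balances: escrow=0, investment=450
Event 5 (withdraw 300 from investment): investment: 450 - 300 = 150. Balances: escrow=0, investment=150
Event 6 (withdraw 50 from investment): investment: 150 - 50 = 100. Balances: escrow=0, investment=100
Event 7 (deposit 150 to investment): investment: 100 + 150 = 250. Balances: escrow=0, investment=250
Event 8 (withdraw 100 from escrow): escrow: 0 - 100 = -100. Balances: escrow=-100, investment=250
Event 9 (withdraw 150 from investment): investment: 250 - 150 = 100. Balances: escrow=-100, investment=100
Event 10 (transfer 50 escrow -> investment): escrow: -100 - 50 = -150, investment: 100 + 50 = 150. Balances: escrow=-150, investment=150

Final balance of escrow: -150

Answer: -150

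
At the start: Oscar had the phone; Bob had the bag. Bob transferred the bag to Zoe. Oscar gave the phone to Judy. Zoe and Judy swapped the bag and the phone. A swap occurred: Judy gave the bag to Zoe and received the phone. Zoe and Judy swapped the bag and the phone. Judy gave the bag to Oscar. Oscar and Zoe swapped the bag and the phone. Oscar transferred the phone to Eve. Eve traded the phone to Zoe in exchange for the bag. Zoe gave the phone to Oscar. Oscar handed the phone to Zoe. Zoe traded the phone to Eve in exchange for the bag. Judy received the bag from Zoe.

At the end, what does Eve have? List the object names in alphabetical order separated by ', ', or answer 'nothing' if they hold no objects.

Tracking all object holders:
Start: phone:Oscar, bag:Bob
Event 1 (give bag: Bob -> Zoe). State: phone:Oscar, bag:Zoe
Event 2 (give phone: Oscar -> Judy). State: phone:Judy, bag:Zoe
Event 3 (swap bag<->phone: now bag:Judy, phone:Zoe). State: phone:Zoe, bag:Judy
Event 4 (swap bag<->phone: now bag:Zoe, phone:Judy). State: phone:Judy, bag:Zoe
Event 5 (swap bag<->phone: now bag:Judy, phone:Zoe). State: phone:Zoe, bag:Judy
Event 6 (give bag: Judy -> Oscar). State: phone:Zoe, bag:Oscar
Event 7 (swap bag<->phone: now bag:Zoe, phone:Oscar). State: phone:Oscar, bag:Zoe
Event 8 (give phone: Oscar -> Eve). State: phone:Eve, bag:Zoe
Event 9 (swap phone<->bag: now phone:Zoe, bag:Eve). State: phone:Zoe, bag:Eve
Event 10 (give phone: Zoe -> Oscar). State: phone:Oscar, bag:Eve
Event 11 (give phone: Oscar -> Zoe). State: phone:Zoe, bag:Eve
Event 12 (swap phone<->bag: now phone:Eve, bag:Zoe). State: phone:Eve, bag:Zoe
Event 13 (give bag: Zoe -> Judy). State: phone:Eve, bag:Judy

Final state: phone:Eve, bag:Judy
Eve holds: phone.

Answer: phone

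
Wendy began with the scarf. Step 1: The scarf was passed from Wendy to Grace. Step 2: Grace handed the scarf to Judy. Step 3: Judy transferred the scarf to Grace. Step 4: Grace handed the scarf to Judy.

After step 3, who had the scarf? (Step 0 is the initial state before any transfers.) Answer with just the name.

Answer: Grace

Derivation:
Tracking the scarf holder through step 3:
After step 0 (start): Wendy
After step 1: Grace
After step 2: Judy
After step 3: Grace

At step 3, the holder is Grace.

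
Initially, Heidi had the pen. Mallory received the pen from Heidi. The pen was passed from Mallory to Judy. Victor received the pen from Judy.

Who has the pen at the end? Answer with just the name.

Tracking the pen through each event:
Start: Heidi has the pen.
After event 1: Mallory has the pen.
After event 2: Judy has the pen.
After event 3: Victor has the pen.

Answer: Victor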